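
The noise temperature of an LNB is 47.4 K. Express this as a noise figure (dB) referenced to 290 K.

0.657 dB

F = 1 + T_e/T₀ = 1 + 47.4/290 = 1.16345
NF = 10 log₁₀(1.16345) = 0.657 dB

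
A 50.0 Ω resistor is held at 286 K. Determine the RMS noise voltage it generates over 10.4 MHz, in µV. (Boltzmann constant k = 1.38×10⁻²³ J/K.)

V_n = √(4kTRB)
4kTRB = 4 × 1.38×10⁻²³ × 286 × 5.00×10¹ × 1.04×10⁷ = 8.21×10⁻¹² V²
V_n = √(8.21×10⁻¹²) = 2.87×10⁻⁶ V = 2.87 µV

2.87 µV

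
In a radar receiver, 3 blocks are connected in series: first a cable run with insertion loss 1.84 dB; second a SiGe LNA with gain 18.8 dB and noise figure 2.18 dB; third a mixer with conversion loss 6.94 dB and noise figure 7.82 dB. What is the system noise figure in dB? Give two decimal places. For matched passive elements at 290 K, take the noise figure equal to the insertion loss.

Convert to linear (a loss of L dB is a gain of −L dB): F_i = 10^(NF_i/10), G_i = 10^(G_i,dB/10)
  Stage 1: F_1 = 10^(1.84/10) = 1.528, G_1 = 10^(−1.84/10) = 0.6546
  Stage 2: F_2 = 10^(2.18/10) = 1.652, G_2 = 10^(18.8/10) = 75.86
  Stage 3: F_3 = 10^(7.82/10) = 6.053, G_3 = 10^(−6.94/10) = 0.2023
Friis cascade:
  F = 1.528 + (1.652 − 1)/0.6546 + (6.053 − 1)/49.66 = 2.625
NF = 10 log₁₀(2.625) = 4.19 dB

4.19 dB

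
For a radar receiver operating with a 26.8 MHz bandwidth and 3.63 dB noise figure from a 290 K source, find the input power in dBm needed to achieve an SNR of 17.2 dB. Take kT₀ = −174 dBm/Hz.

−78.9 dBm

Sensitivity = −174 + 10 log₁₀(B) + NF + SNR_min
= −174 + 74.28 + 3.63 + 17.2
= −78.89 dBm → −78.9 dBm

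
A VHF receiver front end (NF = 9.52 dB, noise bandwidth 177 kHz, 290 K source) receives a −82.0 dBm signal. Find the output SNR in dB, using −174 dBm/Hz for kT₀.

30.0 dB

Noise floor: N = −174 + 10 log₁₀(B) + NF
10 log₁₀(1.77×10⁵) = 52.48 dB
N = −174 + 52.48 + 9.52 = −112.00 dBm
SNR = P_sig − N = −82.0 − (−112.00) = 30.00 dB → 30.0 dB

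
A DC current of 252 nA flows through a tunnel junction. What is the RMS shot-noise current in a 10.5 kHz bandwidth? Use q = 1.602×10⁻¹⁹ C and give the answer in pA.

29.1 pA

I_n = √(2qI·B)
2qI·B = 2 × 1.602×10⁻¹⁹ × 2.52×10⁻⁷ × 1.05×10⁴ = 8.48×10⁻²² A²
I_n = √(8.48×10⁻²²) = 2.91×10⁻¹¹ A = 29.1 pA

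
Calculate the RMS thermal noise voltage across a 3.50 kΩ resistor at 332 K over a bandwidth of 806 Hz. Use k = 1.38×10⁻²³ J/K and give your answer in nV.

V_n = √(4kTRB)
4kTRB = 4 × 1.38×10⁻²³ × 332 × 3.50×10³ × 8.06×10² = 5.17×10⁻¹⁴ V²
V_n = √(5.17×10⁻¹⁴) = 2.27×10⁻⁷ V = 227 nV

227 nV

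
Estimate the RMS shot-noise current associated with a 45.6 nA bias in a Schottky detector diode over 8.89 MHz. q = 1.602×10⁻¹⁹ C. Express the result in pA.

I_n = √(2qI·B)
2qI·B = 2 × 1.602×10⁻¹⁹ × 4.56×10⁻⁸ × 8.89×10⁶ = 1.30×10⁻¹⁹ A²
I_n = √(1.30×10⁻¹⁹) = 3.60×10⁻¹⁰ A = 360 pA

360 pA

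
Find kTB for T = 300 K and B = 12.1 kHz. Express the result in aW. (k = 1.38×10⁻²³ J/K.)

P_n = kTB = 1.38×10⁻²³ × 300 × 1.21×10⁴ = 5.01×10⁻¹⁷ W = 50.1 aW

50.1 aW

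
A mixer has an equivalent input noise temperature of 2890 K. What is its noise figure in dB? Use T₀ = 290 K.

F = 1 + T_e/T₀ = 1 + 2890/290 = 10.9655
NF = 10 log₁₀(10.9655) = 10.40 dB

10.40 dB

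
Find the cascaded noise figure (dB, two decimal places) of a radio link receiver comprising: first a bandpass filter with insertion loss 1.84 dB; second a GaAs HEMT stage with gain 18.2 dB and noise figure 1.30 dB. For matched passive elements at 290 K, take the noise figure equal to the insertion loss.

Convert to linear (a loss of L dB is a gain of −L dB): F_i = 10^(NF_i/10), G_i = 10^(G_i,dB/10)
  Stage 1: F_1 = 10^(1.84/10) = 1.528, G_1 = 10^(−1.84/10) = 0.6546
  Stage 2: F_2 = 10^(1.30/10) = 1.349, G_2 = 10^(18.2/10) = 66.07
Friis cascade:
  F = 1.528 + (1.349 − 1)/0.6546 = 2.061
NF = 10 log₁₀(2.061) = 3.14 dB

3.14 dB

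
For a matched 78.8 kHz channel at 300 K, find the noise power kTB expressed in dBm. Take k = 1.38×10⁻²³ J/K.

−124.9 dBm

P_n = kTB = 1.38×10⁻²³ × 300 × 7.88×10⁴ = 3.26×10⁻¹⁶ W
In dBm: 10 log₁₀(3.26×10⁻¹⁶ / 10⁻³) = −124.9 dBm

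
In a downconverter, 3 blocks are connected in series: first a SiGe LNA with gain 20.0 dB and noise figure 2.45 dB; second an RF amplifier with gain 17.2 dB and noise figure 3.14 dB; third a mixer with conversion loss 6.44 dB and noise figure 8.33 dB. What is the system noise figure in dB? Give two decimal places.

2.48 dB

Convert to linear (a loss of L dB is a gain of −L dB): F_i = 10^(NF_i/10), G_i = 10^(G_i,dB/10)
  Stage 1: F_1 = 10^(2.45/10) = 1.758, G_1 = 10^(20.0/10) = 100.0
  Stage 2: F_2 = 10^(3.14/10) = 2.061, G_2 = 10^(17.2/10) = 52.48
  Stage 3: F_3 = 10^(8.33/10) = 6.808, G_3 = 10^(−6.44/10) = 0.2270
Friis cascade:
  F = 1.758 + (2.061 − 1)/100.0 + (6.808 − 1)/5248 = 1.770
NF = 10 log₁₀(1.770) = 2.48 dB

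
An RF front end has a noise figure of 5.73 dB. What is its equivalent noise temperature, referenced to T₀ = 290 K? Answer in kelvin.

795 K

F = 10^(5.73/10) = 3.74111
T_e = (F − 1)·T₀ = (3.74111 − 1) × 290 = 795 K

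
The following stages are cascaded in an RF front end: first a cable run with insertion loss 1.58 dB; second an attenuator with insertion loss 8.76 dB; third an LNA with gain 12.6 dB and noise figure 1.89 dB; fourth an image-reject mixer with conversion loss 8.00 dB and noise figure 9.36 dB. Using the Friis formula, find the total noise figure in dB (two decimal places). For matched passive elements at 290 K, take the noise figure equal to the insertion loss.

Convert to linear (a loss of L dB is a gain of −L dB): F_i = 10^(NF_i/10), G_i = 10^(G_i,dB/10)
  Stage 1: F_1 = 10^(1.58/10) = 1.439, G_1 = 10^(−1.58/10) = 0.6950
  Stage 2: F_2 = 10^(8.76/10) = 7.516, G_2 = 10^(−8.76/10) = 0.1330
  Stage 3: F_3 = 10^(1.89/10) = 1.545, G_3 = 10^(12.6/10) = 18.20
  Stage 4: F_4 = 10^(9.36/10) = 8.630, G_4 = 10^(−8.00/10) = 0.1585
Friis cascade:
  F = 1.439 + (7.516 − 1)/0.6950 + (1.545 − 1)/0.09247 + (8.630 − 1)/1.683 = 21.25
NF = 10 log₁₀(21.25) = 13.27 dB

13.27 dB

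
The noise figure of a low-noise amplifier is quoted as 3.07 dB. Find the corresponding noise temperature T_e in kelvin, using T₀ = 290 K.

F = 10^(3.07/10) = 2.02768
T_e = (F − 1)·T₀ = (2.02768 − 1) × 290 = 298 K

298 K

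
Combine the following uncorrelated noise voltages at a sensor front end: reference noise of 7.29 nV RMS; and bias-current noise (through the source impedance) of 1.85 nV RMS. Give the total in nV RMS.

Uncorrelated sources add in power (mean-square): V_tot = √(ΣV_i²)
V_tot = √[(7.29×10⁻⁹)² + (1.85×10⁻⁹)²] = 7.52×10⁻⁹ V = 7.52 nV

7.52 nV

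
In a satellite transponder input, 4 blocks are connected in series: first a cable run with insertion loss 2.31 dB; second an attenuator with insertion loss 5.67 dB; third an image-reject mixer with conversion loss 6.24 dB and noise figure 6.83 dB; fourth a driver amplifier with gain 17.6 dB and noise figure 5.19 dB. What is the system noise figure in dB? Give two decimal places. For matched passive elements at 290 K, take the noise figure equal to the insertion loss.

Convert to linear (a loss of L dB is a gain of −L dB): F_i = 10^(NF_i/10), G_i = 10^(G_i,dB/10)
  Stage 1: F_1 = 10^(2.31/10) = 1.702, G_1 = 10^(−2.31/10) = 0.5875
  Stage 2: F_2 = 10^(5.67/10) = 3.690, G_2 = 10^(−5.67/10) = 0.2710
  Stage 3: F_3 = 10^(6.83/10) = 4.819, G_3 = 10^(−6.24/10) = 0.2377
  Stage 4: F_4 = 10^(5.19/10) = 3.304, G_4 = 10^(17.6/10) = 57.54
Friis cascade:
  F = 1.702 + (3.690 − 1)/0.5875 + (4.819 − 1)/0.1592 + (3.304 − 1)/0.03784 = 91.14
NF = 10 log₁₀(91.14) = 19.60 dB

19.60 dB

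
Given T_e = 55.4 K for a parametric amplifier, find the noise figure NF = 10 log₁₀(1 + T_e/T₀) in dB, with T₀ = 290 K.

F = 1 + T_e/T₀ = 1 + 55.4/290 = 1.19103
NF = 10 log₁₀(1.19103) = 0.759 dB

0.759 dB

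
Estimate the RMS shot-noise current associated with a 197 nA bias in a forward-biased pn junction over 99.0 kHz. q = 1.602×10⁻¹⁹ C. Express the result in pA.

79.0 pA

I_n = √(2qI·B)
2qI·B = 2 × 1.602×10⁻¹⁹ × 1.97×10⁻⁷ × 9.90×10⁴ = 6.25×10⁻²¹ A²
I_n = √(6.25×10⁻²¹) = 7.90×10⁻¹¹ A = 79.0 pA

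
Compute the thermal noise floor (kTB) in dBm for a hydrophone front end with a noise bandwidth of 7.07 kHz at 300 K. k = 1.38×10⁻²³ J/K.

P_n = kTB = 1.38×10⁻²³ × 300 × 7.07×10³ = 2.93×10⁻¹⁷ W
In dBm: 10 log₁₀(2.93×10⁻¹⁷ / 10⁻³) = −135.3 dBm

−135.3 dBm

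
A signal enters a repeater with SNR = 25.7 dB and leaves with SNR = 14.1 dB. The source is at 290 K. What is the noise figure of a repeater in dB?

11.6 dB

NF (dB) = SNR_in(dB) − SNR_out(dB) when the source is at T₀
NF = 25.7 − 14.1 = 11.6 dB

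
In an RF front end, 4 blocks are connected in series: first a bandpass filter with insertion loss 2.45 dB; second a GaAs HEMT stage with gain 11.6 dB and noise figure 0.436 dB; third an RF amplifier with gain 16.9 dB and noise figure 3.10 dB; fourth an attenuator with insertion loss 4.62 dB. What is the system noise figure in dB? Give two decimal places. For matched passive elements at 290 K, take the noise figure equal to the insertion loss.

Convert to linear (a loss of L dB is a gain of −L dB): F_i = 10^(NF_i/10), G_i = 10^(G_i,dB/10)
  Stage 1: F_1 = 10^(2.45/10) = 1.758, G_1 = 10^(−2.45/10) = 0.5689
  Stage 2: F_2 = 10^(0.436/10) = 1.106, G_2 = 10^(11.6/10) = 14.45
  Stage 3: F_3 = 10^(3.10/10) = 2.042, G_3 = 10^(16.9/10) = 48.98
  Stage 4: F_4 = 10^(4.62/10) = 2.897, G_4 = 10^(−4.62/10) = 0.3451
Friis cascade:
  F = 1.758 + (1.106 − 1)/0.5689 + (2.042 − 1)/8.222 + (2.897 − 1)/402.7 = 2.075
NF = 10 log₁₀(2.075) = 3.17 dB

3.17 dB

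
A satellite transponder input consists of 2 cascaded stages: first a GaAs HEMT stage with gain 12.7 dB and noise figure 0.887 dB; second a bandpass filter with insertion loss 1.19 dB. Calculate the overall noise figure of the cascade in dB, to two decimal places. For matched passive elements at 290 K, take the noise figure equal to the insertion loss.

0.95 dB

Convert to linear (a loss of L dB is a gain of −L dB): F_i = 10^(NF_i/10), G_i = 10^(G_i,dB/10)
  Stage 1: F_1 = 10^(0.887/10) = 1.227, G_1 = 10^(12.7/10) = 18.62
  Stage 2: F_2 = 10^(1.19/10) = 1.315, G_2 = 10^(−1.19/10) = 0.7603
Friis cascade:
  F = 1.227 + (1.315 − 1)/18.62 = 1.244
NF = 10 log₁₀(1.244) = 0.95 dB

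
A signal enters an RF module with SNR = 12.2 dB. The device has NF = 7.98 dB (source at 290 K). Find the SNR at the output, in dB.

4.22 dB

By definition F = SNR_in/SNR_out, so in dB: SNR_out = SNR_in − NF
SNR_out = 12.2 − 7.98 = 4.22 dB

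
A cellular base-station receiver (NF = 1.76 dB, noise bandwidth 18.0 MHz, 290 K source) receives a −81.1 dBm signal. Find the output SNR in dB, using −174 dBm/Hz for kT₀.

Noise floor: N = −174 + 10 log₁₀(B) + NF
10 log₁₀(1.80×10⁷) = 72.55 dB
N = −174 + 72.55 + 1.76 = −99.69 dBm
SNR = P_sig − N = −81.1 − (−99.69) = 18.59 dB → 18.6 dB

18.6 dB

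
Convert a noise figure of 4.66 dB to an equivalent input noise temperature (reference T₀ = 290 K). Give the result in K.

F = 10^(4.66/10) = 2.92415
T_e = (F − 1)·T₀ = (2.92415 − 1) × 290 = 558 K

558 K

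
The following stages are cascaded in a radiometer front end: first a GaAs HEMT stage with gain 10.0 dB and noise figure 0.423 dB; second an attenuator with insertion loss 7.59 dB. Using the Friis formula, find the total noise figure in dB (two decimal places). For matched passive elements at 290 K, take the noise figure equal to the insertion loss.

Convert to linear (a loss of L dB is a gain of −L dB): F_i = 10^(NF_i/10), G_i = 10^(G_i,dB/10)
  Stage 1: F_1 = 10^(0.423/10) = 1.102, G_1 = 10^(10.0/10) = 10.00
  Stage 2: F_2 = 10^(7.59/10) = 5.741, G_2 = 10^(−7.59/10) = 0.1742
Friis cascade:
  F = 1.102 + (5.741 − 1)/10.00 = 1.576
NF = 10 log₁₀(1.576) = 1.98 dB

1.98 dB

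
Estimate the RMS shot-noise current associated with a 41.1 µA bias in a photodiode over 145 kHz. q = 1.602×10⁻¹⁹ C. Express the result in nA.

1.38 nA

I_n = √(2qI·B)
2qI·B = 2 × 1.602×10⁻¹⁹ × 4.11×10⁻⁵ × 1.45×10⁵ = 1.91×10⁻¹⁸ A²
I_n = √(1.91×10⁻¹⁸) = 1.38×10⁻⁹ A = 1.38 nA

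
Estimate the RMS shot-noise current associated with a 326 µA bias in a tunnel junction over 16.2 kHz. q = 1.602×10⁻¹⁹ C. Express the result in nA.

I_n = √(2qI·B)
2qI·B = 2 × 1.602×10⁻¹⁹ × 3.26×10⁻⁴ × 1.62×10⁴ = 1.69×10⁻¹⁸ A²
I_n = √(1.69×10⁻¹⁸) = 1.30×10⁻⁹ A = 1.30 nA

1.30 nA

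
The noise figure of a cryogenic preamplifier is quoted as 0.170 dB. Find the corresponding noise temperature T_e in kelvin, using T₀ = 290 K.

F = 10^(0.170/10) = 1.03992
T_e = (F − 1)·T₀ = (1.03992 − 1) × 290 = 11.6 K

11.6 K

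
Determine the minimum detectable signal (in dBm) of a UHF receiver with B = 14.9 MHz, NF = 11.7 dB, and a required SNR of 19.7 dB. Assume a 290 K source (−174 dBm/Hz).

−70.9 dBm

Sensitivity = −174 + 10 log₁₀(B) + NF + SNR_min
= −174 + 71.73 + 11.7 + 19.7
= −70.87 dBm → −70.9 dBm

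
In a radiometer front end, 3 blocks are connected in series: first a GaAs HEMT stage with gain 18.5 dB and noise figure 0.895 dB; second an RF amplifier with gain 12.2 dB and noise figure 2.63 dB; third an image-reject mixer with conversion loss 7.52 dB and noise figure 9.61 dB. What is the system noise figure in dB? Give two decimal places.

Convert to linear (a loss of L dB is a gain of −L dB): F_i = 10^(NF_i/10), G_i = 10^(G_i,dB/10)
  Stage 1: F_1 = 10^(0.895/10) = 1.229, G_1 = 10^(18.5/10) = 70.79
  Stage 2: F_2 = 10^(2.63/10) = 1.832, G_2 = 10^(12.2/10) = 16.60
  Stage 3: F_3 = 10^(9.61/10) = 9.141, G_3 = 10^(−7.52/10) = 0.1770
Friis cascade:
  F = 1.229 + (1.832 − 1)/70.79 + (9.141 − 1)/1175 = 1.248
NF = 10 log₁₀(1.248) = 0.96 dB

0.96 dB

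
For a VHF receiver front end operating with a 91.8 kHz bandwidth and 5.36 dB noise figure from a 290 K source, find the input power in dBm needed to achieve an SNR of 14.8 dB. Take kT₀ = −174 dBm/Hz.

−104.2 dBm

Sensitivity = −174 + 10 log₁₀(B) + NF + SNR_min
= −174 + 49.63 + 5.36 + 14.8
= −104.21 dBm → −104.2 dBm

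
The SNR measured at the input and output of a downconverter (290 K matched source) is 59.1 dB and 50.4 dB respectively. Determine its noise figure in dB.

NF (dB) = SNR_in(dB) − SNR_out(dB) when the source is at T₀
NF = 59.1 − 50.4 = 8.7 dB

8.7 dB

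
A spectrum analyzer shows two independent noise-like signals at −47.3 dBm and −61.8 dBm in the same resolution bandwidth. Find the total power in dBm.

−47.1 dBm

Convert to linear, add, convert back:
P₁ = 1.86×10⁻⁸ W, P₂ = 6.61×10⁻¹⁰ W
P_tot = 1.93×10⁻⁸ W → 10 log₁₀(P_tot / 10⁻³) = −47.1 dBm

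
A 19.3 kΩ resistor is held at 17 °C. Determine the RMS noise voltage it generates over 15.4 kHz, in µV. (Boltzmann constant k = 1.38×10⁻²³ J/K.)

2.18 µV

T = 17 °C + 273.15 = 290.15 K
V_n = √(4kTRB)
4kTRB = 4 × 1.38×10⁻²³ × 290.15 × 1.93×10⁴ × 1.54×10⁴ = 4.76×10⁻¹² V²
V_n = √(4.76×10⁻¹²) = 2.18×10⁻⁶ V = 2.18 µV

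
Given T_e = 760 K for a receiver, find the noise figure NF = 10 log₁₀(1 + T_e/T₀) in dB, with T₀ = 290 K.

5.59 dB

F = 1 + T_e/T₀ = 1 + 760/290 = 3.62069
NF = 10 log₁₀(3.62069) = 5.59 dB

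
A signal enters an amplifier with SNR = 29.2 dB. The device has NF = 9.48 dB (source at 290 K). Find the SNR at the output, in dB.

19.72 dB

By definition F = SNR_in/SNR_out, so in dB: SNR_out = SNR_in − NF
SNR_out = 29.2 − 9.48 = 19.72 dB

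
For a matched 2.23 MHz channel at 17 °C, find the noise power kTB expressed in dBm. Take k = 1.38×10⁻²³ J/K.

−110.5 dBm

T = 17 °C + 273.15 = 290.15 K
P_n = kTB = 1.38×10⁻²³ × 290.15 × 2.23×10⁶ = 8.93×10⁻¹⁵ W
In dBm: 10 log₁₀(8.93×10⁻¹⁵ / 10⁻³) = −110.5 dBm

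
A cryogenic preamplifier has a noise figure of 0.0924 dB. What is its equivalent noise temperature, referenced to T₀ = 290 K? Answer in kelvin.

F = 10^(0.0924/10) = 1.0215
T_e = (F − 1)·T₀ = (1.0215 − 1) × 290 = 6.24 K

6.24 K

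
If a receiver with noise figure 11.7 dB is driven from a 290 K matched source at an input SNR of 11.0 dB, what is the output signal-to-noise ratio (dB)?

−0.7 dB

By definition F = SNR_in/SNR_out, so in dB: SNR_out = SNR_in − NF
SNR_out = 11.0 − 11.7 = −0.7 dB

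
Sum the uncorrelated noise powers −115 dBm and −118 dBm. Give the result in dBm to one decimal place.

−113.2 dBm

Convert to linear, add, convert back:
P₁ = 3.16×10⁻¹⁵ W, P₂ = 1.58×10⁻¹⁵ W
P_tot = 4.75×10⁻¹⁵ W → 10 log₁₀(P_tot / 10⁻³) = −113.2 dBm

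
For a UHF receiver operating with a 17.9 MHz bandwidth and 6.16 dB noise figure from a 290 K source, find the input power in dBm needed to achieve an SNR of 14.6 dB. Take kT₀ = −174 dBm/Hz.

−80.7 dBm

Sensitivity = −174 + 10 log₁₀(B) + NF + SNR_min
= −174 + 72.53 + 6.16 + 14.6
= −80.71 dBm → −80.7 dBm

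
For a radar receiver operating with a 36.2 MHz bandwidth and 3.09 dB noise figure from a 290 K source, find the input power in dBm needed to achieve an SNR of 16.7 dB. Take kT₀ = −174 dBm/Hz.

Sensitivity = −174 + 10 log₁₀(B) + NF + SNR_min
= −174 + 75.59 + 3.09 + 16.7
= −78.62 dBm → −78.6 dBm

−78.6 dBm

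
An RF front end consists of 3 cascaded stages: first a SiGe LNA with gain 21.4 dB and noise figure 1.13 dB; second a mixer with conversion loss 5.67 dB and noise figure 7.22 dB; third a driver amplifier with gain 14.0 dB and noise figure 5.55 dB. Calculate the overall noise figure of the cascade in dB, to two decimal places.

Convert to linear (a loss of L dB is a gain of −L dB): F_i = 10^(NF_i/10), G_i = 10^(G_i,dB/10)
  Stage 1: F_1 = 10^(1.13/10) = 1.297, G_1 = 10^(21.4/10) = 138.0
  Stage 2: F_2 = 10^(7.22/10) = 5.272, G_2 = 10^(−5.67/10) = 0.2710
  Stage 3: F_3 = 10^(5.55/10) = 3.589, G_3 = 10^(14.0/10) = 25.12
Friis cascade:
  F = 1.297 + (5.272 − 1)/138.0 + (3.589 − 1)/37.41 = 1.397
NF = 10 log₁₀(1.397) = 1.45 dB

1.45 dB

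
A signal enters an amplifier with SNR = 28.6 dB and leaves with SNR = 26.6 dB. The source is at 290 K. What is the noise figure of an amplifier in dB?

2.0 dB

NF (dB) = SNR_in(dB) − SNR_out(dB) when the source is at T₀
NF = 28.6 − 26.6 = 2.0 dB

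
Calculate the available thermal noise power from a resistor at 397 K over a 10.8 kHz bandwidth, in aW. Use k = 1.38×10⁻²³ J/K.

59.2 aW

P_n = kTB = 1.38×10⁻²³ × 397 × 1.08×10⁴ = 5.92×10⁻¹⁷ W = 59.2 aW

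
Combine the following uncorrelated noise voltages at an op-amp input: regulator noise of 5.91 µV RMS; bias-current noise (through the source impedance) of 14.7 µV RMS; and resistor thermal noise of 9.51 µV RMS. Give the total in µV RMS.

Uncorrelated sources add in power (mean-square): V_tot = √(ΣV_i²)
V_tot = √[(5.91×10⁻⁶)² + (1.47×10⁻⁵)² + (9.51×10⁻⁶)²] = 1.85×10⁻⁵ V = 18.5 µV

18.5 µV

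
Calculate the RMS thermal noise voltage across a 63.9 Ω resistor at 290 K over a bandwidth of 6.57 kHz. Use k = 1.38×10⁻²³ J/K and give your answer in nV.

V_n = √(4kTRB)
4kTRB = 4 × 1.38×10⁻²³ × 290 × 6.39×10¹ × 6.57×10³ = 6.72×10⁻¹⁵ V²
V_n = √(6.72×10⁻¹⁵) = 8.20×10⁻⁸ V = 82.0 nV

82.0 nV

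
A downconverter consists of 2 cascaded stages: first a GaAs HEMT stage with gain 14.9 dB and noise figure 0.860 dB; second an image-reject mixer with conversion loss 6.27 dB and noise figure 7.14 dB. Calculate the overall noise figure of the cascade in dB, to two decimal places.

Convert to linear (a loss of L dB is a gain of −L dB): F_i = 10^(NF_i/10), G_i = 10^(G_i,dB/10)
  Stage 1: F_1 = 10^(0.860/10) = 1.219, G_1 = 10^(14.9/10) = 30.90
  Stage 2: F_2 = 10^(7.14/10) = 5.176, G_2 = 10^(−6.27/10) = 0.2360
Friis cascade:
  F = 1.219 + (5.176 − 1)/30.90 = 1.354
NF = 10 log₁₀(1.354) = 1.32 dB

1.32 dB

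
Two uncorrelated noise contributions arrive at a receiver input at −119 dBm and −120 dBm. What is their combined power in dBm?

Convert to linear, add, convert back:
P₁ = 1.26×10⁻¹⁵ W, P₂ = 1.00×10⁻¹⁵ W
P_tot = 2.26×10⁻¹⁵ W → 10 log₁₀(P_tot / 10⁻³) = −116.5 dBm

−116.5 dBm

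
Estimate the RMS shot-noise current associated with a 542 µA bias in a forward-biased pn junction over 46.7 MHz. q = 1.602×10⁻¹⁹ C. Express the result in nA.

I_n = √(2qI·B)
2qI·B = 2 × 1.602×10⁻¹⁹ × 5.42×10⁻⁴ × 4.67×10⁷ = 8.11×10⁻¹⁵ A²
I_n = √(8.11×10⁻¹⁵) = 9.01×10⁻⁸ A = 90.1 nA

90.1 nA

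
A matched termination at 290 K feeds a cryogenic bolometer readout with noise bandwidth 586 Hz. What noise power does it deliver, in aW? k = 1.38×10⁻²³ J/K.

2.35 aW

P_n = kTB = 1.38×10⁻²³ × 290 × 5.86×10² = 2.35×10⁻¹⁸ W = 2.35 aW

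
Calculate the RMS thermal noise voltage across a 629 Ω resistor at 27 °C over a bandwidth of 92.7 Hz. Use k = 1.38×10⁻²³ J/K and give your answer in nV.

31.1 nV

T = 27 °C + 273.15 = 300.15 K
V_n = √(4kTRB)
4kTRB = 4 × 1.38×10⁻²³ × 300.15 × 6.29×10² × 9.27×10¹ = 9.66×10⁻¹⁶ V²
V_n = √(9.66×10⁻¹⁶) = 3.11×10⁻⁸ V = 31.1 nV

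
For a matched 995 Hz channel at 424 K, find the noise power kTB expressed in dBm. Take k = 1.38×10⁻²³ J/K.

P_n = kTB = 1.38×10⁻²³ × 424 × 9.95×10² = 5.82×10⁻¹⁸ W
In dBm: 10 log₁₀(5.82×10⁻¹⁸ / 10⁻³) = −142.3 dBm

−142.3 dBm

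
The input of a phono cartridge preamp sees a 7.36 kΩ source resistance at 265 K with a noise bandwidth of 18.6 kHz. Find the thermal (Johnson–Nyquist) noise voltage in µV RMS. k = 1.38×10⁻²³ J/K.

1.42 µV

V_n = √(4kTRB)
4kTRB = 4 × 1.38×10⁻²³ × 265 × 7.36×10³ × 1.86×10⁴ = 2.00×10⁻¹² V²
V_n = √(2.00×10⁻¹²) = 1.42×10⁻⁶ V = 1.42 µV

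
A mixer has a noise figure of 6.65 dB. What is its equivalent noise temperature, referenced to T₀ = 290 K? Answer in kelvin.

1051 K

F = 10^(6.65/10) = 4.62381
T_e = (F − 1)·T₀ = (4.62381 − 1) × 290 = 1051 K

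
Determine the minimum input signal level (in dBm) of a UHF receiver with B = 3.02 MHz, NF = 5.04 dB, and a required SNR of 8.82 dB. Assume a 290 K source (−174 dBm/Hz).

Sensitivity = −174 + 10 log₁₀(B) + NF + SNR_min
= −174 + 64.8 + 5.04 + 8.82
= −95.34 dBm → −95.3 dBm

−95.3 dBm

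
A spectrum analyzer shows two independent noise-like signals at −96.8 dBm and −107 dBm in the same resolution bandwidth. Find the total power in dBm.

−96.4 dBm

Convert to linear, add, convert back:
P₁ = 2.09×10⁻¹³ W, P₂ = 2.00×10⁻¹⁴ W
P_tot = 2.29×10⁻¹³ W → 10 log₁₀(P_tot / 10⁻³) = −96.4 dBm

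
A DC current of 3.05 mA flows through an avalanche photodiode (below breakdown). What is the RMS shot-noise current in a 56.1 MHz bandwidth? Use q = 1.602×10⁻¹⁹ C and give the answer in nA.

234 nA

I_n = √(2qI·B)
2qI·B = 2 × 1.602×10⁻¹⁹ × 3.05×10⁻³ × 5.61×10⁷ = 5.48×10⁻¹⁴ A²
I_n = √(5.48×10⁻¹⁴) = 2.34×10⁻⁷ A = 234 nA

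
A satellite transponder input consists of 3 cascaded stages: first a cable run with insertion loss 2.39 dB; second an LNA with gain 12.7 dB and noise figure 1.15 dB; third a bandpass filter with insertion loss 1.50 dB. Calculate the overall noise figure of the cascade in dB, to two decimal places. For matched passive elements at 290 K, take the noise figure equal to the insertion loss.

3.61 dB

Convert to linear (a loss of L dB is a gain of −L dB): F_i = 10^(NF_i/10), G_i = 10^(G_i,dB/10)
  Stage 1: F_1 = 10^(2.39/10) = 1.734, G_1 = 10^(−2.39/10) = 0.5768
  Stage 2: F_2 = 10^(1.15/10) = 1.303, G_2 = 10^(12.7/10) = 18.62
  Stage 3: F_3 = 10^(1.50/10) = 1.413, G_3 = 10^(−1.50/10) = 0.7079
Friis cascade:
  F = 1.734 + (1.303 − 1)/0.5768 + (1.413 − 1)/10.74 = 2.298
NF = 10 log₁₀(2.298) = 3.61 dB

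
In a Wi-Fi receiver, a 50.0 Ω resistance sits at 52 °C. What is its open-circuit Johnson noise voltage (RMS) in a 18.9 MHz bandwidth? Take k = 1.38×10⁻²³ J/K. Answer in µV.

4.12 µV

T = 52 °C + 273.15 = 325.15 K
V_n = √(4kTRB)
4kTRB = 4 × 1.38×10⁻²³ × 325.15 × 5.00×10¹ × 1.89×10⁷ = 1.70×10⁻¹¹ V²
V_n = √(1.70×10⁻¹¹) = 4.12×10⁻⁶ V = 4.12 µV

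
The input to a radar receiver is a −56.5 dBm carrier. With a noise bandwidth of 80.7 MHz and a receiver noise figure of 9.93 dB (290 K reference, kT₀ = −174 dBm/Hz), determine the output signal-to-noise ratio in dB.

28.5 dB

Noise floor: N = −174 + 10 log₁₀(B) + NF
10 log₁₀(8.07×10⁷) = 79.07 dB
N = −174 + 79.07 + 9.93 = −85.00 dBm
SNR = P_sig − N = −56.5 − (−85.00) = 28.50 dB → 28.5 dB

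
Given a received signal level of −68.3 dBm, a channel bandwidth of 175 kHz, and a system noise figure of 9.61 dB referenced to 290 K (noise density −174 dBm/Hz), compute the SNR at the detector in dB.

43.7 dB

Noise floor: N = −174 + 10 log₁₀(B) + NF
10 log₁₀(1.75×10⁵) = 52.43 dB
N = −174 + 52.43 + 9.61 = −111.96 dBm
SNR = P_sig − N = −68.3 − (−111.96) = 43.66 dB → 43.7 dB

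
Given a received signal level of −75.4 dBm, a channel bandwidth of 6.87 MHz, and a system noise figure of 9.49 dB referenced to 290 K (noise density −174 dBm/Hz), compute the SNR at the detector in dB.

Noise floor: N = −174 + 10 log₁₀(B) + NF
10 log₁₀(6.87×10⁶) = 68.37 dB
N = −174 + 68.37 + 9.49 = −96.14 dBm
SNR = P_sig − N = −75.4 − (−96.14) = 20.74 dB → 20.7 dB

20.7 dB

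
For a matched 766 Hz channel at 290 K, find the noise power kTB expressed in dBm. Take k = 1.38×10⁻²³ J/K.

−145.1 dBm

P_n = kTB = 1.38×10⁻²³ × 290 × 7.66×10² = 3.07×10⁻¹⁸ W
In dBm: 10 log₁₀(3.07×10⁻¹⁸ / 10⁻³) = −145.1 dBm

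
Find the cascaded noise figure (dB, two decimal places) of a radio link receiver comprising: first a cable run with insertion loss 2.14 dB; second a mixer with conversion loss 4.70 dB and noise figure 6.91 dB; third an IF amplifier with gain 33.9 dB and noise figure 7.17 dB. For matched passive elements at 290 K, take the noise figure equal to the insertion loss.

14.53 dB

Convert to linear (a loss of L dB is a gain of −L dB): F_i = 10^(NF_i/10), G_i = 10^(G_i,dB/10)
  Stage 1: F_1 = 10^(2.14/10) = 1.637, G_1 = 10^(−2.14/10) = 0.6109
  Stage 2: F_2 = 10^(6.91/10) = 4.909, G_2 = 10^(−4.70/10) = 0.3388
  Stage 3: F_3 = 10^(7.17/10) = 5.212, G_3 = 10^(33.9/10) = 2455
Friis cascade:
  F = 1.637 + (4.909 − 1)/0.6109 + (5.212 − 1)/0.2070 = 28.38
NF = 10 log₁₀(28.38) = 14.53 dB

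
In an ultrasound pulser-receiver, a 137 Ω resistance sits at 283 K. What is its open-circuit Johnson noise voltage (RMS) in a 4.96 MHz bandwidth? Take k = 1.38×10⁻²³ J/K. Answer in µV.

V_n = √(4kTRB)
4kTRB = 4 × 1.38×10⁻²³ × 283 × 1.37×10² × 4.96×10⁶ = 1.06×10⁻¹¹ V²
V_n = √(1.06×10⁻¹¹) = 3.26×10⁻⁶ V = 3.26 µV

3.26 µV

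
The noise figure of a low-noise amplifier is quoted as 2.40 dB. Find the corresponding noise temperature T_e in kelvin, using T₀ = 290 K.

214 K

F = 10^(2.40/10) = 1.7378
T_e = (F − 1)·T₀ = (1.7378 − 1) × 290 = 214 K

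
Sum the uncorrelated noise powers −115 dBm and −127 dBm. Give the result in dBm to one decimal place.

−114.7 dBm

Convert to linear, add, convert back:
P₁ = 3.16×10⁻¹⁵ W, P₂ = 2.00×10⁻¹⁶ W
P_tot = 3.36×10⁻¹⁵ W → 10 log₁₀(P_tot / 10⁻³) = −114.7 dBm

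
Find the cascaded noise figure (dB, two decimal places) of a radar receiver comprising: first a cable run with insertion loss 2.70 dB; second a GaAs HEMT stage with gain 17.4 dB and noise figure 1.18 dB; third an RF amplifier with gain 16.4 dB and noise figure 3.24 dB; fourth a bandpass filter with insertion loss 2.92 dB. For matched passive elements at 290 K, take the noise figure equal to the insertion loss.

Convert to linear (a loss of L dB is a gain of −L dB): F_i = 10^(NF_i/10), G_i = 10^(G_i,dB/10)
  Stage 1: F_1 = 10^(2.70/10) = 1.862, G_1 = 10^(−2.70/10) = 0.5370
  Stage 2: F_2 = 10^(1.18/10) = 1.312, G_2 = 10^(17.4/10) = 54.95
  Stage 3: F_3 = 10^(3.24/10) = 2.109, G_3 = 10^(16.4/10) = 43.65
  Stage 4: F_4 = 10^(2.92/10) = 1.959, G_4 = 10^(−2.92/10) = 0.5105
Friis cascade:
  F = 1.862 + (1.312 − 1)/0.5370 + (2.109 − 1)/29.51 + (1.959 − 1)/1288 = 2.482
NF = 10 log₁₀(2.482) = 3.95 dB

3.95 dB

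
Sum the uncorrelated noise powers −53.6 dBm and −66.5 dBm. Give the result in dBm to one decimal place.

−53.4 dBm

Convert to linear, add, convert back:
P₁ = 4.37×10⁻⁹ W, P₂ = 2.24×10⁻¹⁰ W
P_tot = 4.59×10⁻⁹ W → 10 log₁₀(P_tot / 10⁻³) = −53.4 dBm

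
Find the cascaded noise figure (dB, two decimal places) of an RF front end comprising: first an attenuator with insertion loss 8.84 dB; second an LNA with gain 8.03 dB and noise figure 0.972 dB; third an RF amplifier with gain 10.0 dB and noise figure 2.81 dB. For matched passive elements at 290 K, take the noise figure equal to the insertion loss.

10.28 dB

Convert to linear (a loss of L dB is a gain of −L dB): F_i = 10^(NF_i/10), G_i = 10^(G_i,dB/10)
  Stage 1: F_1 = 10^(8.84/10) = 7.656, G_1 = 10^(−8.84/10) = 0.1306
  Stage 2: F_2 = 10^(0.972/10) = 1.251, G_2 = 10^(8.03/10) = 6.353
  Stage 3: F_3 = 10^(2.81/10) = 1.910, G_3 = 10^(10.0/10) = 10.00
Friis cascade:
  F = 7.656 + (1.251 − 1)/0.1306 + (1.910 − 1)/0.8299 = 10.67
NF = 10 log₁₀(10.67) = 10.28 dB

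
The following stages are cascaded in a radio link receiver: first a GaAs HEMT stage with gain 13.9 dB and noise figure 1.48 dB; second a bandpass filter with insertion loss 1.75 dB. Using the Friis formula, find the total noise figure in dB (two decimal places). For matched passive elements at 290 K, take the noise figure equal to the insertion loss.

Convert to linear (a loss of L dB is a gain of −L dB): F_i = 10^(NF_i/10), G_i = 10^(G_i,dB/10)
  Stage 1: F_1 = 10^(1.48/10) = 1.406, G_1 = 10^(13.9/10) = 24.55
  Stage 2: F_2 = 10^(1.75/10) = 1.496, G_2 = 10^(−1.75/10) = 0.6683
Friis cascade:
  F = 1.406 + (1.496 − 1)/24.55 = 1.426
NF = 10 log₁₀(1.426) = 1.54 dB

1.54 dB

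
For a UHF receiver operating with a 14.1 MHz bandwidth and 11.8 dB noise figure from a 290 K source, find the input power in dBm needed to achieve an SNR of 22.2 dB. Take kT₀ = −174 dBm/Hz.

−68.5 dBm

Sensitivity = −174 + 10 log₁₀(B) + NF + SNR_min
= −174 + 71.49 + 11.8 + 22.2
= −68.51 dBm → −68.5 dBm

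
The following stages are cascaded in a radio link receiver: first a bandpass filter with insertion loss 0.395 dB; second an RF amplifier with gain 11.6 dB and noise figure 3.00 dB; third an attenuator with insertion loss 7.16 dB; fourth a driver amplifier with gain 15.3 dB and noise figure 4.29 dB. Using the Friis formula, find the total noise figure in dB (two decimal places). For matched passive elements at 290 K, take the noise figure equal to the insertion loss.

5.01 dB

Convert to linear (a loss of L dB is a gain of −L dB): F_i = 10^(NF_i/10), G_i = 10^(G_i,dB/10)
  Stage 1: F_1 = 10^(0.395/10) = 1.095, G_1 = 10^(−0.395/10) = 0.9131
  Stage 2: F_2 = 10^(3.00/10) = 1.995, G_2 = 10^(11.6/10) = 14.45
  Stage 3: F_3 = 10^(7.16/10) = 5.200, G_3 = 10^(−7.16/10) = 0.1923
  Stage 4: F_4 = 10^(4.29/10) = 2.685, G_4 = 10^(15.3/10) = 33.88
Friis cascade:
  F = 1.095 + (1.995 − 1)/0.9131 + (5.200 − 1)/13.20 + (2.685 − 1)/2.538 = 3.168
NF = 10 log₁₀(3.168) = 5.01 dB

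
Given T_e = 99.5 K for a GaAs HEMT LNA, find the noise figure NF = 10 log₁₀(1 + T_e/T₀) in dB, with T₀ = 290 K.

1.28 dB

F = 1 + T_e/T₀ = 1 + 99.5/290 = 1.3431
NF = 10 log₁₀(1.3431) = 1.28 dB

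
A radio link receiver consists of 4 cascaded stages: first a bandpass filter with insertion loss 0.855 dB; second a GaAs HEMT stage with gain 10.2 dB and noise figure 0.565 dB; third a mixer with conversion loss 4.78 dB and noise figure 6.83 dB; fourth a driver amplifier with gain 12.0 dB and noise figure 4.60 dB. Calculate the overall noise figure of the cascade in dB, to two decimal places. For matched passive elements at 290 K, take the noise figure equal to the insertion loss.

Convert to linear (a loss of L dB is a gain of −L dB): F_i = 10^(NF_i/10), G_i = 10^(G_i,dB/10)
  Stage 1: F_1 = 10^(0.855/10) = 1.218, G_1 = 10^(−0.855/10) = 0.8213
  Stage 2: F_2 = 10^(0.565/10) = 1.139, G_2 = 10^(10.2/10) = 10.47
  Stage 3: F_3 = 10^(6.83/10) = 4.819, G_3 = 10^(−4.78/10) = 0.3327
  Stage 4: F_4 = 10^(4.60/10) = 2.884, G_4 = 10^(12.0/10) = 15.85
Friis cascade:
  F = 1.218 + (1.139 − 1)/0.8213 + (4.819 − 1)/8.600 + (2.884 − 1)/2.861 = 2.489
NF = 10 log₁₀(2.489) = 3.96 dB

3.96 dB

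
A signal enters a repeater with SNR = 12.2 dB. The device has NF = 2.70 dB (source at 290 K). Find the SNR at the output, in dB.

9.50 dB

By definition F = SNR_in/SNR_out, so in dB: SNR_out = SNR_in − NF
SNR_out = 12.2 − 2.70 = 9.50 dB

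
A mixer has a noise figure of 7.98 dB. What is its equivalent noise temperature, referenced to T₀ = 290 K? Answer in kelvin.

F = 10^(7.98/10) = 6.28058
T_e = (F − 1)·T₀ = (6.28058 − 1) × 290 = 1531 K

1531 K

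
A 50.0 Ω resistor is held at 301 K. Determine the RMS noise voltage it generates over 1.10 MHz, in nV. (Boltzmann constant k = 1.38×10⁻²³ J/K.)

V_n = √(4kTRB)
4kTRB = 4 × 1.38×10⁻²³ × 301 × 5.00×10¹ × 1.10×10⁶ = 9.14×10⁻¹³ V²
V_n = √(9.14×10⁻¹³) = 9.56×10⁻⁷ V = 956 nV

956 nV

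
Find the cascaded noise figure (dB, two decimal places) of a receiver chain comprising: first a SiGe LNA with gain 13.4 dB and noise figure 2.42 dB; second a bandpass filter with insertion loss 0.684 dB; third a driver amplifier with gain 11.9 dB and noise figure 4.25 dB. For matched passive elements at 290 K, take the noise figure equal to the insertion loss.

Convert to linear (a loss of L dB is a gain of −L dB): F_i = 10^(NF_i/10), G_i = 10^(G_i,dB/10)
  Stage 1: F_1 = 10^(2.42/10) = 1.746, G_1 = 10^(13.4/10) = 21.88
  Stage 2: F_2 = 10^(0.684/10) = 1.171, G_2 = 10^(−0.684/10) = 0.8543
  Stage 3: F_3 = 10^(4.25/10) = 2.661, G_3 = 10^(11.9/10) = 15.49
Friis cascade:
  F = 1.746 + (1.171 − 1)/21.88 + (2.661 − 1)/18.69 = 1.842
NF = 10 log₁₀(1.842) = 2.65 dB

2.65 dB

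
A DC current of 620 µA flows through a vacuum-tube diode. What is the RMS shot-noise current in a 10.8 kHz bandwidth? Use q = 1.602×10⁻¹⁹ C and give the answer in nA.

1.46 nA

I_n = √(2qI·B)
2qI·B = 2 × 1.602×10⁻¹⁹ × 6.20×10⁻⁴ × 1.08×10⁴ = 2.15×10⁻¹⁸ A²
I_n = √(2.15×10⁻¹⁸) = 1.46×10⁻⁹ A = 1.46 nA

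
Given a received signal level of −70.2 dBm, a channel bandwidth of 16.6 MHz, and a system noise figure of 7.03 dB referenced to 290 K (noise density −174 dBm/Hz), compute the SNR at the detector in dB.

24.6 dB

Noise floor: N = −174 + 10 log₁₀(B) + NF
10 log₁₀(1.66×10⁷) = 72.2 dB
N = −174 + 72.2 + 7.03 = −94.77 dBm
SNR = P_sig − N = −70.2 − (−94.77) = 24.57 dB → 24.6 dB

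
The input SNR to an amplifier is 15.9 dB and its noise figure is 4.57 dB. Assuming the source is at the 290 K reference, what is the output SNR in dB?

By definition F = SNR_in/SNR_out, so in dB: SNR_out = SNR_in − NF
SNR_out = 15.9 − 4.57 = 11.33 dB

11.33 dB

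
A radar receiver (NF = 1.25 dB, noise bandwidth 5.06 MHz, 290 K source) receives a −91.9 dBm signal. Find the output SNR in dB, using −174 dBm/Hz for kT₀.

13.8 dB

Noise floor: N = −174 + 10 log₁₀(B) + NF
10 log₁₀(5.06×10⁶) = 67.04 dB
N = −174 + 67.04 + 1.25 = −105.71 dBm
SNR = P_sig − N = −91.9 − (−105.71) = 13.81 dB → 13.8 dB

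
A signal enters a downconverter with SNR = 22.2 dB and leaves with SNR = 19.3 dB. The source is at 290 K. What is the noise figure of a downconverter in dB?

NF (dB) = SNR_in(dB) − SNR_out(dB) when the source is at T₀
NF = 22.2 − 19.3 = 2.9 dB

2.9 dB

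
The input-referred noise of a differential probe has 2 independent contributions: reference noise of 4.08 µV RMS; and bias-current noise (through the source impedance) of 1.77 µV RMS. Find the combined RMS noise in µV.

Uncorrelated sources add in power (mean-square): V_tot = √(ΣV_i²)
V_tot = √[(4.08×10⁻⁶)² + (1.77×10⁻⁶)²] = 4.45×10⁻⁶ V = 4.45 µV

4.45 µV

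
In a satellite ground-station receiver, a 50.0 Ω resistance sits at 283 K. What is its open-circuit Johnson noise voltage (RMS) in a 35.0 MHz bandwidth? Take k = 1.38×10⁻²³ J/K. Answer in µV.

5.23 µV

V_n = √(4kTRB)
4kTRB = 4 × 1.38×10⁻²³ × 283 × 5.00×10¹ × 3.50×10⁷ = 2.73×10⁻¹¹ V²
V_n = √(2.73×10⁻¹¹) = 5.23×10⁻⁶ V = 5.23 µV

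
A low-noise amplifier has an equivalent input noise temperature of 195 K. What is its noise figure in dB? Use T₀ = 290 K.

2.23 dB

F = 1 + T_e/T₀ = 1 + 195/290 = 1.67241
NF = 10 log₁₀(1.67241) = 2.23 dB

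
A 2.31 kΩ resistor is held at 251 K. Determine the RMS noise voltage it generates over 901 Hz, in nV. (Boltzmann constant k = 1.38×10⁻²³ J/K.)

170 nV

V_n = √(4kTRB)
4kTRB = 4 × 1.38×10⁻²³ × 251 × 2.31×10³ × 9.01×10² = 2.88×10⁻¹⁴ V²
V_n = √(2.88×10⁻¹⁴) = 1.70×10⁻⁷ V = 170 nV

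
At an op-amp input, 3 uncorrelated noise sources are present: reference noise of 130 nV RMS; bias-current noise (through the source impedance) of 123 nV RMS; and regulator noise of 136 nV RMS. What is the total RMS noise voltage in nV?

Uncorrelated sources add in power (mean-square): V_tot = √(ΣV_i²)
V_tot = √[(1.30×10⁻⁷)² + (1.23×10⁻⁷)² + (1.36×10⁻⁷)²] = 2.25×10⁻⁷ V = 225 nV

225 nV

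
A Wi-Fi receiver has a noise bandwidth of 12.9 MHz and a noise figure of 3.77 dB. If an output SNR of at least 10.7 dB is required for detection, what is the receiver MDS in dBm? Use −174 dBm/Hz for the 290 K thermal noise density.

−88.4 dBm

Sensitivity = −174 + 10 log₁₀(B) + NF + SNR_min
= −174 + 71.11 + 3.77 + 10.7
= −88.42 dBm → −88.4 dBm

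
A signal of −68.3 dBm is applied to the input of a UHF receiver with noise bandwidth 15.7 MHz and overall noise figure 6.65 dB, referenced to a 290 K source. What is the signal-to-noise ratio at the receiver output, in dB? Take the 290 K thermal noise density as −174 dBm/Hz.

27.1 dB

Noise floor: N = −174 + 10 log₁₀(B) + NF
10 log₁₀(1.57×10⁷) = 71.96 dB
N = −174 + 71.96 + 6.65 = −95.39 dBm
SNR = P_sig − N = −68.3 − (−95.39) = 27.09 dB → 27.1 dB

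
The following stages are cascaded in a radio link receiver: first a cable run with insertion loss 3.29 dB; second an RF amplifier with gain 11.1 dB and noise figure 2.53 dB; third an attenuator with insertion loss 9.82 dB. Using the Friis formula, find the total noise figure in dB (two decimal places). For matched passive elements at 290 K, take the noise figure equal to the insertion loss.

Convert to linear (a loss of L dB is a gain of −L dB): F_i = 10^(NF_i/10), G_i = 10^(G_i,dB/10)
  Stage 1: F_1 = 10^(3.29/10) = 2.133, G_1 = 10^(−3.29/10) = 0.4688
  Stage 2: F_2 = 10^(2.53/10) = 1.791, G_2 = 10^(11.1/10) = 12.88
  Stage 3: F_3 = 10^(9.82/10) = 9.594, G_3 = 10^(−9.82/10) = 0.1042
Friis cascade:
  F = 2.133 + (1.791 − 1)/0.4688 + (9.594 − 1)/6.039 = 5.242
NF = 10 log₁₀(5.242) = 7.20 dB

7.20 dB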